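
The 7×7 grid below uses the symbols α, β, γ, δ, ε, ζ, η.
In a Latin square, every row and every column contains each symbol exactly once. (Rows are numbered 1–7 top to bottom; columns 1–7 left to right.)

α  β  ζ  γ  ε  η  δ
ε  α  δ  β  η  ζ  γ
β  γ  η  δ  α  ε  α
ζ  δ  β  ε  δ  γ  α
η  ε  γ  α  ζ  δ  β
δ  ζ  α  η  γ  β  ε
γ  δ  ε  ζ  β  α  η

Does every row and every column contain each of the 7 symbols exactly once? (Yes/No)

No

Row 3 contains α twice (at columns 5 and 7); row 4 is also not a permutation.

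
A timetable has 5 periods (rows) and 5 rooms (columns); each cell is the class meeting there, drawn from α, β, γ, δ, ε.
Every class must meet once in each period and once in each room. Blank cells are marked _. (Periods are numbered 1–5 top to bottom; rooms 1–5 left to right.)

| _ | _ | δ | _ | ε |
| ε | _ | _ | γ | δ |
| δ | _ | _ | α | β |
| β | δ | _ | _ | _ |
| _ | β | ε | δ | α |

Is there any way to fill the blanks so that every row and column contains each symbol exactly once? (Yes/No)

No period or room among the givens repeats a symbol, and propagating forced cells runs into no contradiction.
One valid completion exists (for instance, α γ δ β ε / ε α β γ δ / δ ε γ α β / β δ α ε γ / γ β ε δ α).

Yes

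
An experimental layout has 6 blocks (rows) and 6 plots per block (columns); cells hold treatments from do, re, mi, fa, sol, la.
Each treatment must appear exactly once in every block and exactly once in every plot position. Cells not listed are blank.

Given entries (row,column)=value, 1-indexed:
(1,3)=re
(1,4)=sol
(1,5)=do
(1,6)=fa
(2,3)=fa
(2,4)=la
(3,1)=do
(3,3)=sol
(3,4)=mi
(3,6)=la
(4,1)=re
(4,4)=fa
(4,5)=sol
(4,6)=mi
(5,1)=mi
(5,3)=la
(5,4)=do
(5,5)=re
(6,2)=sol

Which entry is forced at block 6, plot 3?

Block 1, plot 1: block 1 has {do, re, fa, sol} and plot 1 has {do, re, mi}, leaving only la.
Block 1, plot 2: block 1 has {do, re, fa, sol, la} and plot 2 has {sol}, leaving only mi.
Block 2, plot 1: block 2 has {fa, la} and plot 1 has {do, re, mi, la}, leaving only sol.
Block 2, plot 5: block 2 has {fa, sol, la} and plot 5 has {do, re, sol}, leaving only mi.
Block 3, plot 5: block 3 has {do, mi, sol, la} and plot 5 has {do, re, mi, sol}, leaving only fa.
Block 3, plot 2: block 3 has {do, mi, fa, sol, la} and plot 2 has {mi, sol}, leaving only re.
Block 2, plot 2: block 2 has {mi, fa, sol, la} and plot 2 has {re, mi, sol}, leaving only do.
Block 2, plot 6: block 2 has {do, mi, fa, sol, la} and plot 6 has {mi, fa, la}, leaving only re.
Block 4, plot 2: block 4 has {re, mi, fa, sol} and plot 2 has {do, re, mi, sol}, leaving only la.
Block 4, plot 3: block 4 has {re, mi, fa, sol, la} and plot 3 has {re, fa, sol, la}, leaving only do.
Block 6 already has {sol} and plot 3 already has {do, re, fa, sol, la}, so block 6, plot 3 must be mi.

mi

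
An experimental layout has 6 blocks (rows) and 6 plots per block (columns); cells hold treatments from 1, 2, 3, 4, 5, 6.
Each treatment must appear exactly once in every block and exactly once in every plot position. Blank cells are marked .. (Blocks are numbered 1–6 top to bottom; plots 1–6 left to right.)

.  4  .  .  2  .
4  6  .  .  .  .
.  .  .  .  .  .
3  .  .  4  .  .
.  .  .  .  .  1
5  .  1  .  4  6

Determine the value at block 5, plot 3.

Block 5, plot 3 is narrowed to {2, 3, 4, 5, 6}.
If it were 2, propagating the remaining blanks reaches a contradiction.
If it were 3, propagating the remaining blanks reaches a contradiction.
If it were 5, propagating the remaining blanks reaches a contradiction.
If it were 6, propagating the remaining blanks reaches a contradiction.
So block 5, plot 3 must be 4.

4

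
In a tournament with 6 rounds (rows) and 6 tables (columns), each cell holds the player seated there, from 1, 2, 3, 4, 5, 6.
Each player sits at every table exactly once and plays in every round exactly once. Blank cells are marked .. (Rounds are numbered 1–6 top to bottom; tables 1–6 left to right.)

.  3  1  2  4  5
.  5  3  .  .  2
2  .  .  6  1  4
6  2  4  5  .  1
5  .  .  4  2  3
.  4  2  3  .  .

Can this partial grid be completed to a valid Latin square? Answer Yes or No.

Round 1, table 1: round 1 together with table 1 already contain {1, 2, 3, 4, 5, 6} — every symbol — so nothing can go there. The grid has no valid completion.

No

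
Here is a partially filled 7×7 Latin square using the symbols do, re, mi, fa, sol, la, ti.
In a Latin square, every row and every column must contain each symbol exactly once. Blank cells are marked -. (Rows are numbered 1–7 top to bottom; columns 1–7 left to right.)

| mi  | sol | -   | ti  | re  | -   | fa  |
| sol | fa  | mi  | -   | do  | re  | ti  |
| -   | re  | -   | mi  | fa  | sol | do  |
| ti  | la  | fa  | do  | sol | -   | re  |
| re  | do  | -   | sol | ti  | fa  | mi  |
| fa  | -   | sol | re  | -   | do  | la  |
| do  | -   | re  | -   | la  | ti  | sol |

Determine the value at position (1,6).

la

Row 1 already has {re, mi, fa, sol, ti} and column 6 already has {do, re, fa, sol, ti}, so row 1, column 6 must be la.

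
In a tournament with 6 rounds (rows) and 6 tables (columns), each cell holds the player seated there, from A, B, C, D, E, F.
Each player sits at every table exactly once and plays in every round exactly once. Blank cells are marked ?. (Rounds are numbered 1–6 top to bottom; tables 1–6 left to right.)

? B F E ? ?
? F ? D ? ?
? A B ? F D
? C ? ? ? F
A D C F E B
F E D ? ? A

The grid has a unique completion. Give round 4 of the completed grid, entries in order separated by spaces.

B C E A D F

Round 1, table 6: round 1 has {B, E, F} and table 6 has {A, B, D, F}, leaving only C.
Round 1, table 1: round 1 has {B, C, E, F} and table 1 has {A, F}, leaving only D.
Round 1, table 5: round 1 has {B, C, D, E, F} and table 5 has {E, F}, leaving only A.
Round 2, table 6: round 2 has {D, F} and table 6 has {A, B, C, D, F}, leaving only E.
Round 2, table 3: round 2 has {D, E, F} and table 3 has {B, C, D, F}, leaving only A.
Round 4, table 3: round 4 has {C, F} and table 3 has {A, B, C, D, F}, leaving only E.
Round 4, table 1: round 4 has {C, E, F} and table 1 has {A, D, F}, leaving only B.
Round 4, table 4: round 4 has {B, C, E, F} and table 4 has {D, E, F}, leaving only A.
Round 4, table 5: round 4 has {A, B, C, E, F} and table 5 has {A, E, F}, leaving only D.
So round 4 reads: B C E A D F.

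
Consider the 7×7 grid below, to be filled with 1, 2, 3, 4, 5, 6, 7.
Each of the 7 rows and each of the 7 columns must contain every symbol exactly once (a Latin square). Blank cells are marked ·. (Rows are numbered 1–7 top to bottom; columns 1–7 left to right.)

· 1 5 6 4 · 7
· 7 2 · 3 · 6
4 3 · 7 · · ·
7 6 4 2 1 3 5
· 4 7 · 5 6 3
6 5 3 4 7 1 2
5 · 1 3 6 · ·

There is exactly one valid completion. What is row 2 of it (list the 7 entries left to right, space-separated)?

Row 2, column 1: row 2 has {2, 3, 6, 7} and column 1 has {4, 5, 6, 7}, leaving only 1.
Row 2, column 4: row 2 has {1, 2, 3, 6, 7} and column 4 has {2, 3, 4, 6, 7}, leaving only 5.
Row 2, column 6: row 2 has {1, 2, 3, 5, 6, 7} and column 6 has {1, 3, 6}, leaving only 4.
So row 2 reads: 1 7 2 5 3 4 6.

1 7 2 5 3 4 6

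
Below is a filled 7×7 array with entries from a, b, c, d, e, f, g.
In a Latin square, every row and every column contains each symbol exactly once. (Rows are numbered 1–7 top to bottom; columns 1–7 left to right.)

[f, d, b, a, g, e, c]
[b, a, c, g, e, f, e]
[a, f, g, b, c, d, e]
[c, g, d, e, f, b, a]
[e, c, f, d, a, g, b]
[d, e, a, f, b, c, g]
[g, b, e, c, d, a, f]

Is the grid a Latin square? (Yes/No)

Column 7 contains e twice (at rows 2 and 3), so it is not a permutation.

No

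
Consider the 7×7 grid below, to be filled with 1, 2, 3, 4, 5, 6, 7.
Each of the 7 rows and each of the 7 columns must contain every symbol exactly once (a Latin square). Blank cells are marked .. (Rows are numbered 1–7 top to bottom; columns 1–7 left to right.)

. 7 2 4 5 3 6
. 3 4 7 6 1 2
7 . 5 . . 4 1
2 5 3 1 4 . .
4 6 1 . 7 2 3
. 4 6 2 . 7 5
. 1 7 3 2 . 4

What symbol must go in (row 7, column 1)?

Row 1, column 1: row 1 has {2, 3, 4, 5, 6, 7} and column 1 has {2, 4, 7}, leaving only 1.
Row 2, column 1: row 2 has {1, 2, 3, 4, 6, 7} and column 1 has {1, 2, 4, 7}, leaving only 5.
Row 7 already has {1, 2, 3, 4, 7} and column 1 already has {1, 2, 4, 5, 7}, so row 7, column 1 must be 6.

6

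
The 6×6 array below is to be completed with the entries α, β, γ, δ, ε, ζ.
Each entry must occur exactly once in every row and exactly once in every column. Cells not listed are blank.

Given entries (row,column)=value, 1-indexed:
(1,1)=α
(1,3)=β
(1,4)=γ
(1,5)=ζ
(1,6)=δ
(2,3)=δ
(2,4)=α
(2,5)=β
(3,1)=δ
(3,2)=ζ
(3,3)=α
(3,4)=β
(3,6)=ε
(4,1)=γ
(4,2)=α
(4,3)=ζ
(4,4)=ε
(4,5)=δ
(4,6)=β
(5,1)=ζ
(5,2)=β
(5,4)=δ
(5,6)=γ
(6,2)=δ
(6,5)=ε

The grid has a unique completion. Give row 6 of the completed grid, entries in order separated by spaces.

Row 6, column 1: row 6 has {δ, ε} and column 1 has {α, γ, δ, ζ}, leaving only β.
Row 6, column 3: row 6 has {β, δ, ε} and column 3 has {α, β, δ, ζ}, leaving only γ.
Row 6, column 4: row 6 has {β, γ, δ, ε} and column 4 has {α, β, γ, δ, ε}, leaving only ζ.
Row 6, column 6: row 6 has {β, γ, δ, ε, ζ} and column 6 has {β, γ, δ, ε}, leaving only α.
So row 6 reads: β δ γ ζ ε α.

β δ γ ζ ε α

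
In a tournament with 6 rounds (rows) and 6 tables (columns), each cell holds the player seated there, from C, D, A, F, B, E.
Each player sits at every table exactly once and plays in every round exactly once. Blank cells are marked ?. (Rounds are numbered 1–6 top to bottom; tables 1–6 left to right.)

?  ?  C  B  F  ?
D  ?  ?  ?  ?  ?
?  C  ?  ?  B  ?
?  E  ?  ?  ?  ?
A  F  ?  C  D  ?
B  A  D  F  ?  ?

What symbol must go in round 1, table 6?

Round 1, table 1: round 1 has {C, F, B} and table 1 has {D, A, B}, leaving only E.
Round 1, table 2: round 1 has {C, F, B, E} and table 2 has {C, A, F, E}, leaving only D.
Round 1 already has {C, D, F, B, E} and table 6 already has {}, so round 1, table 6 must be A.

A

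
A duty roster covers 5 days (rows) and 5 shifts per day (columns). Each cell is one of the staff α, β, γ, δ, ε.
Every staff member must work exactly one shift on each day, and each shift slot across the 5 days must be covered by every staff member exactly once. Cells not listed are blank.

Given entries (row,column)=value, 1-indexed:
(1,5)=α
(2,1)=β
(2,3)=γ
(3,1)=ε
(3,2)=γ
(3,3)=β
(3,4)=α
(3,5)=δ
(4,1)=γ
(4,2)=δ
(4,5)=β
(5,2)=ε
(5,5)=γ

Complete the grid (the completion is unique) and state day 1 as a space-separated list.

δ β ε γ α

Day 1, shift 1: day 1 has {α} and shift 1 has {β, γ, ε}, leaving only δ.
Day 1, shift 2: day 1 has {α, δ} and shift 2 has {γ, δ, ε}, leaving only β.
Day 1, shift 3: day 1 has {α, β, δ} and shift 3 has {β, γ}, leaving only ε.
Day 1, shift 4: day 1 has {α, β, δ, ε} and shift 4 has {α}, leaving only γ.
So day 1 reads: δ β ε γ α.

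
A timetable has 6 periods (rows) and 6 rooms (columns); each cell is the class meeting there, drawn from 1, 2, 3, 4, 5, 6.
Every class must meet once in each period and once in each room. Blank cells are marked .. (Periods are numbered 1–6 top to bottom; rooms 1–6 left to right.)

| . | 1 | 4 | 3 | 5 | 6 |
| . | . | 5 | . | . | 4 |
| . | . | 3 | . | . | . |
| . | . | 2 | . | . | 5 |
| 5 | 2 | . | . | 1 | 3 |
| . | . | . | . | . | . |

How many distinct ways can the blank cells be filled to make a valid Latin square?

Period 1, room 1: eliminating its period and room leaves {2}.
Period 2, room 1: eliminating its period and room leaves {1, 2, 3, 6}.
Period 2, room 2: eliminating its period and room leaves {3, 6}.
Period 2, room 4: eliminating its period and room leaves {1, 2, 6}.
Period 2, room 5: eliminating its period and room leaves {2, 3, 6}.
Period 3, room 1: eliminating its period and room leaves {1, 2, 4, 6}.
Period 3, room 2: eliminating its period and room leaves {4, 5, 6}.
Period 3, room 4: eliminating its period and room leaves {1, 2, 4, 5, 6}.
Period 3, room 5: eliminating its period and room leaves {2, 4, 6}.
Period 3, room 6: eliminating its period and room leaves {1, 2}.
Period 4, room 1: eliminating its period and room leaves {1, 3, 4, 6}.
Period 4, room 2: eliminating its period and room leaves {3, 4, 6}.
Period 4, room 4: eliminating its period and room leaves {1, 4, 6}.
Period 4, room 5: eliminating its period and room leaves {3, 4, 6}.
Period 5, room 3: eliminating its period and room leaves {6}.
Period 5, room 4: eliminating its period and room leaves {4, 6}.
Period 6, room 1: eliminating its period and room leaves {1, 2, 3, 4, 6}.
Period 6, room 2: eliminating its period and room leaves {3, 4, 5, 6}.
Period 6, room 3: eliminating its period and room leaves {1, 6}.
Period 6, room 4: eliminating its period and room leaves {1, 2, 4, 5, 6}.
Period 6, room 5: eliminating its period and room leaves {2, 3, 4, 6}.
Period 6, room 6: eliminating its period and room leaves {1, 2}.
Enumerating the assignments across these blanks that avoid any period or room repeat gives 16 completions.

16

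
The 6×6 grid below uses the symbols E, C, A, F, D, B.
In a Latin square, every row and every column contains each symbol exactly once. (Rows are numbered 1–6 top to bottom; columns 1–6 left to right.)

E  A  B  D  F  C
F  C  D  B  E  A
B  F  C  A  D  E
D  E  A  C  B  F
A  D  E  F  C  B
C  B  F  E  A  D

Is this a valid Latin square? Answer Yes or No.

Each row is a permutation of the 6 symbols, and so is each column.

Yes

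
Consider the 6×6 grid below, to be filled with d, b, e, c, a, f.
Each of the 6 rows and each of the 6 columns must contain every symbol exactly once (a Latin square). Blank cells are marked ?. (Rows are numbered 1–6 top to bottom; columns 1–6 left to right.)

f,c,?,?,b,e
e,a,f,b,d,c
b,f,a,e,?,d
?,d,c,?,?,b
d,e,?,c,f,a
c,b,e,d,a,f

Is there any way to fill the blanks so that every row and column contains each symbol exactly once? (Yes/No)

No row or column among the givens repeats a symbol, and propagating forced cells runs into no contradiction.
One valid completion exists (for instance, f c d a b e / e a f b d c / b f a e c d / a d c f e b / d e b c f a / c b e d a f).

Yes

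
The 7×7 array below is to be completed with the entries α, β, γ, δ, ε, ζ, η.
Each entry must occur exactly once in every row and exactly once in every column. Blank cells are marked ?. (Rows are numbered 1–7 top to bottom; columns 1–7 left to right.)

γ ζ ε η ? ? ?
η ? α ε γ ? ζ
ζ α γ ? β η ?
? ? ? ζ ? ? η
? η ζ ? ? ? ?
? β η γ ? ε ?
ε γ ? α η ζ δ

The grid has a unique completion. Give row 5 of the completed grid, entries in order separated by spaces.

α η ζ β ε δ γ

Row 2, column 2: row 2 has {α, γ, ε, ζ, η} and column 2 has {α, β, γ, ζ, η}, leaving only δ.
Row 2, column 6: row 2 has {α, γ, δ, ε, ζ, η} and column 6 has {ε, ζ, η}, leaving only β.
Row 3, column 4: row 3 has {α, β, γ, ζ, η} and column 4 has {α, γ, ε, ζ, η}, leaving only δ.
Row 5, column 4: row 5 has {ζ, η} and column 4 has {α, γ, δ, ε, ζ, η}, leaving only β.
Row 3, column 7: row 3 has {α, β, γ, δ, ζ, η} and column 7 has {δ, ζ, η}, leaving only ε.
Row 4, column 2: row 4 has {ζ, η} and column 2 has {α, β, γ, δ, ζ, η}, leaving only ε.
Row 6, column 7: row 6 has {β, γ, ε, η} and column 7 has {δ, ε, ζ, η}, leaving only α.
Row 5, column 7: row 5 has {β, ζ, η} and column 7 has {α, δ, ε, ζ, η}, leaving only γ.
Row 1, column 7: row 1 has {γ, ε, ζ, η} and column 7 has {α, γ, δ, ε, ζ, η}, leaving only β.
Row 6, column 1: row 6 has {α, β, γ, ε, η} and column 1 has {γ, ε, ζ, η}, leaving only δ.
Row 5, column 1: row 5 has {β, γ, ζ, η} and column 1 has {γ, δ, ε, ζ, η}, leaving only α.
Row 5, column 6: row 5 has {α, β, γ, ζ, η} and column 6 has {β, ε, ζ, η}, leaving only δ.
Row 5, column 5: row 5 has {α, β, γ, δ, ζ, η} and column 5 has {β, γ, η}, leaving only ε.
So row 5 reads: α η ζ β ε δ γ.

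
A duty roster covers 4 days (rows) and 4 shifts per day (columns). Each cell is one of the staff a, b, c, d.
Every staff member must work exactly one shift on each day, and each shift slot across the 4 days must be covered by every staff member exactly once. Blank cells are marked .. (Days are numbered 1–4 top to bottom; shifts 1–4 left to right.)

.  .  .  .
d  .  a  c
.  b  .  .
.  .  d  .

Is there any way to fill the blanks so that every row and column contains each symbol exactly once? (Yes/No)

Day 2, shift 2: day 2 together with shift 2 already contain {a, b, c, d} — every symbol — so nothing can go there. The grid has no valid completion.

No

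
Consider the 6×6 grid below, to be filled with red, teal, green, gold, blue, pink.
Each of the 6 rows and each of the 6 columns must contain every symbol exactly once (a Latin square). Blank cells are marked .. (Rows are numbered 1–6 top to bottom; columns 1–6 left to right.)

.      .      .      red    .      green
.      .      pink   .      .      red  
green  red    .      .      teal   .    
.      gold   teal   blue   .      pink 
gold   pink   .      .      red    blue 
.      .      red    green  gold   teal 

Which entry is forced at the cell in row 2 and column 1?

Row 3, column 6: row 3 has {red, teal, green} and column 6 has {red, teal, green, blue, pink}, leaving only gold.
Row 3, column 3: row 3 has {red, teal, green, gold} and column 3 has {red, teal, pink}, leaving only blue.
Row 1, column 3: row 1 has {red, green} and column 3 has {red, teal, blue, pink}, leaving only gold.
Row 3, column 4: row 3 has {red, teal, green, gold, blue} and column 4 has {red, green, blue}, leaving only pink.
Row 4, column 1: row 4 has {teal, gold, blue, pink} and column 1 has {green, gold}, leaving only red.
Row 4, column 5: row 4 has {red, teal, gold, blue, pink} and column 5 has {red, teal, gold}, leaving only green.
Row 2, column 5: row 2 has {red, pink} and column 5 has {red, teal, green, gold}, leaving only blue.
Row 2 already has {red, blue, pink} and column 1 already has {red, green, gold}, so row 2, column 1 must be teal.

teal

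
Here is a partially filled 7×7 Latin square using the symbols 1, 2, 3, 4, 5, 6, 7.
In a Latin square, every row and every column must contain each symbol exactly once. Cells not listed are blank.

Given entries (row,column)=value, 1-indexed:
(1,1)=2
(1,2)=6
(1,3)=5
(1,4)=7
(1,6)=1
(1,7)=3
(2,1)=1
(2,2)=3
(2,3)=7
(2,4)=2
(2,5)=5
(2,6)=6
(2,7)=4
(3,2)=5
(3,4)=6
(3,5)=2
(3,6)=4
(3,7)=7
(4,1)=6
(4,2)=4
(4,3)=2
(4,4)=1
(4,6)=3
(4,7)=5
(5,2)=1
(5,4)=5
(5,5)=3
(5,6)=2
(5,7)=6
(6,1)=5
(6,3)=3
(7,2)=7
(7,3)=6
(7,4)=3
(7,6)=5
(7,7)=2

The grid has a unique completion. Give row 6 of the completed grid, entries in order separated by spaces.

5 2 3 4 6 7 1

Row 6, column 2: row 6 has {3, 5} and column 2 has {1, 3, 4, 5, 6, 7}, leaving only 2.
Row 6, column 4: row 6 has {2, 3, 5} and column 4 has {1, 2, 3, 5, 6, 7}, leaving only 4.
Row 6, column 6: row 6 has {2, 3, 4, 5} and column 6 has {1, 2, 3, 4, 5, 6}, leaving only 7.
Row 6, column 7: row 6 has {2, 3, 4, 5, 7} and column 7 has {2, 3, 4, 5, 6, 7}, leaving only 1.
Row 6, column 5: row 6 has {1, 2, 3, 4, 5, 7} and column 5 has {2, 3, 5}, leaving only 6.
So row 6 reads: 5 2 3 4 6 7 1.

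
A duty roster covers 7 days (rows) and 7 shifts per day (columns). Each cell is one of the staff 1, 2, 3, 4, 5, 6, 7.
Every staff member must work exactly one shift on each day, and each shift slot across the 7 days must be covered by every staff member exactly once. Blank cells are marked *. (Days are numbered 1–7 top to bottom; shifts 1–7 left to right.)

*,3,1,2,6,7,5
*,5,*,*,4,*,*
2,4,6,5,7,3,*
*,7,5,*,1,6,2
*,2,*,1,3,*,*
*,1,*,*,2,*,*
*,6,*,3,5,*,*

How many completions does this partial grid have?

Day 1, shift 1: eliminating its day and shift leaves {4}.
Day 2, shift 1: eliminating its day and shift leaves {1, 3, 6, 7}.
Day 2, shift 3: eliminating its day and shift leaves {2, 3, 7}.
Day 2, shift 4: eliminating its day and shift leaves {6, 7}.
Day 2, shift 6: eliminating its day and shift leaves {1, 2}.
Day 2, shift 7: eliminating its day and shift leaves {1, 3, 6, 7}.
Day 3, shift 7: eliminating its day and shift leaves {1}.
Day 4, shift 1: eliminating its day and shift leaves {3, 4}.
Day 4, shift 4: eliminating its day and shift leaves {4}.
Day 5, shift 1: eliminating its day and shift leaves {4, 5, 6, 7}.
Day 5, shift 3: eliminating its day and shift leaves {4, 7}.
Day 5, shift 6: eliminating its day and shift leaves {4, 5}.
Day 5, shift 7: eliminating its day and shift leaves {4, 6, 7}.
Day 6, shift 1: eliminating its day and shift leaves {3, 4, 5, 6, 7}.
Day 6, shift 3: eliminating its day and shift leaves {3, 4, 7}.
Day 6, shift 4: eliminating its day and shift leaves {4, 6, 7}.
Day 6, shift 6: eliminating its day and shift leaves {4, 5}.
Day 6, shift 7: eliminating its day and shift leaves {3, 4, 6, 7}.
Day 7, shift 1: eliminating its day and shift leaves {1, 4, 7}.
Day 7, shift 3: eliminating its day and shift leaves {2, 4, 7}.
Day 7, shift 6: eliminating its day and shift leaves {1, 2, 4}.
Day 7, shift 7: eliminating its day and shift leaves {1, 4, 7}.
Enumerating the assignments across these blanks that avoid any day or shift repeat gives 8 completions.

8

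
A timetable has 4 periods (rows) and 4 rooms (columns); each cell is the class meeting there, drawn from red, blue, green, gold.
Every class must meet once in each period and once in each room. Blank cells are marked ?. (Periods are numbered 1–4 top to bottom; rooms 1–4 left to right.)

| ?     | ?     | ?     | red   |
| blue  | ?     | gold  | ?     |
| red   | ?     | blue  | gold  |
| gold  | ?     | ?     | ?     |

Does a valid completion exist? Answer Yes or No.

No

Period 1, room 1: period 1 has {red} and room 1 has {red, blue, gold}, so it must be green.
Now period 1, room 3: period 1 together with room 3 already contain {red, blue, green, gold} — every symbol — so nothing can go there. The grid has no valid completion.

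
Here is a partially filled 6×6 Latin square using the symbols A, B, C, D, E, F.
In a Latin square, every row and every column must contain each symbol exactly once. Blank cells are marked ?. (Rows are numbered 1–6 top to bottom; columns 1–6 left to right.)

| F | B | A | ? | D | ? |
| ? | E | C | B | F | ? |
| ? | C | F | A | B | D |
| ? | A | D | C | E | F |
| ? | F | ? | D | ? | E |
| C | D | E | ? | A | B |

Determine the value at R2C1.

Row 1, column 4: row 1 has {A, B, D, F} and column 4 has {A, B, C, D}, leaving only E.
Row 1, column 6: row 1 has {A, B, D, E, F} and column 6 has {B, D, E, F}, leaving only C.
Row 2, column 6: row 2 has {B, C, E, F} and column 6 has {B, C, D, E, F}, leaving only A.
Row 2 already has {A, B, C, E, F} and column 1 already has {C, F}, so row 2, column 1 must be D.

D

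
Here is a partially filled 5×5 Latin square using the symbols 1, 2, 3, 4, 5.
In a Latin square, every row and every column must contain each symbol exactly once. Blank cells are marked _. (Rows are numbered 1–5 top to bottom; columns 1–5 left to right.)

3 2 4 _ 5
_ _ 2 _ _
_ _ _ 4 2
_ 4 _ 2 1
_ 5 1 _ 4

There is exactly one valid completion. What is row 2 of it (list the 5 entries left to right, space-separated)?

4 1 2 5 3

Row 2, column 5: row 2 has {2} and column 5 has {1, 2, 4, 5}, leaving only 3.
Row 2, column 2: row 2 has {2, 3} and column 2 has {2, 4, 5}, leaving only 1.
Row 2, column 4: row 2 has {1, 2, 3} and column 4 has {2, 4}, leaving only 5.
Row 2, column 1: row 2 has {1, 2, 3, 5} and column 1 has {3}, leaving only 4.
So row 2 reads: 4 1 2 5 3.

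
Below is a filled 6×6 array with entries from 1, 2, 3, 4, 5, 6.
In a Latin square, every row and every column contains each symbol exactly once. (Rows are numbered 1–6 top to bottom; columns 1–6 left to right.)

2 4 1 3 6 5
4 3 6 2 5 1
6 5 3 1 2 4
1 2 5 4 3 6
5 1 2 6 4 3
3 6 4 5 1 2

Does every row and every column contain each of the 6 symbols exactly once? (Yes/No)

Yes

Each row is a permutation of the 6 symbols, and so is each column.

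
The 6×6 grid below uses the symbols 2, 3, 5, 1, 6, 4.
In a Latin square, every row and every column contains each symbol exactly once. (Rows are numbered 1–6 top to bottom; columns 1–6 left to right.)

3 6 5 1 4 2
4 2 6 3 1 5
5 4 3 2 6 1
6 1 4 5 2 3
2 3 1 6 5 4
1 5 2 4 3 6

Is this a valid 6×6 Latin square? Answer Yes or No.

Yes

Each row is a permutation of the 6 symbols, and so is each column.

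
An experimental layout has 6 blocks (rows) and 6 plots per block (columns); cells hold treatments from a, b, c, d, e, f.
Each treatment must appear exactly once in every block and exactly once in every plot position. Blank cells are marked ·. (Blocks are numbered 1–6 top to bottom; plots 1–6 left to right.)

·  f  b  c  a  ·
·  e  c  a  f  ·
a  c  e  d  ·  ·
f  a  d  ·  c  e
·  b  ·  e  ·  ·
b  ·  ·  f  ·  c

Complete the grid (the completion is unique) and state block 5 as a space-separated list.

Block 5, plot 5: block 5 has {b, e} and plot 5 has {a, c, f}, leaving only d.
Block 5, plot 1: block 5 has {b, d, e} and plot 1 has {a, b, f}, leaving only c.
Block 1, plot 6: block 1 has {a, b, c, f} and plot 6 has {c, e}, leaving only d.
Block 1, plot 1: block 1 has {a, b, c, d, f} and plot 1 has {a, b, c, f}, leaving only e.
Block 2, plot 1: block 2 has {a, c, e, f} and plot 1 has {a, b, c, e, f}, leaving only d.
Block 2, plot 6: block 2 has {a, c, d, e, f} and plot 6 has {c, d, e}, leaving only b.
Block 3, plot 5: block 3 has {a, c, d, e} and plot 5 has {a, c, d, f}, leaving only b.
Block 3, plot 6: block 3 has {a, b, c, d, e} and plot 6 has {b, c, d, e}, leaving only f.
Block 5, plot 6: block 5 has {b, c, d, e} and plot 6 has {b, c, d, e, f}, leaving only a.
Block 5, plot 3: block 5 has {a, b, c, d, e} and plot 3 has {b, c, d, e}, leaving only f.
So block 5 reads: c b f e d a.

c b f e d a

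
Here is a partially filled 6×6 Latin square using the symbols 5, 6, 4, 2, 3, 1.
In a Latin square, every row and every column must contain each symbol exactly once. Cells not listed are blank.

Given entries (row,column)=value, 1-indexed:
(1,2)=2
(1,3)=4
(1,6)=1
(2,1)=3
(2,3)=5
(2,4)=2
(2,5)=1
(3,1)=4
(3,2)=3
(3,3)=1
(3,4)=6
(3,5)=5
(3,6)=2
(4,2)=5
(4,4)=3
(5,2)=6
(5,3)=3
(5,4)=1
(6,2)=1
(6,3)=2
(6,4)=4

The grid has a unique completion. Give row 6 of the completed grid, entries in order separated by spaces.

Row 1, column 4: row 1 has {4, 2, 1} and column 4 has {6, 4, 2, 3, 1}, leaving only 5.
Row 1, column 1: row 1 has {5, 4, 2, 1} and column 1 has {4, 3}, leaving only 6.
Row 6, column 1: row 6 has {4, 2, 1} and column 1 has {6, 4, 3}, leaving only 5.
Row 1, column 5: row 1 has {5, 6, 4, 2, 1} and column 5 has {5, 1}, leaving only 3.
Row 6, column 5: row 6 has {5, 4, 2, 1} and column 5 has {5, 3, 1}, leaving only 6.
Row 6, column 6: row 6 has {5, 6, 4, 2, 1} and column 6 has {2, 1}, leaving only 3.
So row 6 reads: 5 1 2 4 6 3.

5 1 2 4 6 3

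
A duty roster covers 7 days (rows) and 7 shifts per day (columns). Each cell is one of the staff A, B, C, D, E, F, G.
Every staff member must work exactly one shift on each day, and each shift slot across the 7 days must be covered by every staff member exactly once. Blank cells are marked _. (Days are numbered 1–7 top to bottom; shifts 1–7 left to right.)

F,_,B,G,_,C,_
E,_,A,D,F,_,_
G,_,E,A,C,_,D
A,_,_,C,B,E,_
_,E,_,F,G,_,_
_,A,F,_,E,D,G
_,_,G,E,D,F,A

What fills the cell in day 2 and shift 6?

Day 1, shift 2: day 1 has {B, C, F, G} and shift 2 has {A, E}, leaving only D.
Day 1, shift 5: day 1 has {B, C, D, F, G} and shift 5 has {B, C, D, E, F, G}, leaving only A.
Day 1, shift 7: day 1 has {A, B, C, D, F, G} and shift 7 has {A, D, G}, leaving only E.
Day 3, shift 6: day 3 has {A, C, D, E, G} and shift 6 has {C, D, E, F}, leaving only B.
Day 2 already has {A, D, E, F} and shift 6 already has {B, C, D, E, F}, so day 2, shift 6 must be G.

G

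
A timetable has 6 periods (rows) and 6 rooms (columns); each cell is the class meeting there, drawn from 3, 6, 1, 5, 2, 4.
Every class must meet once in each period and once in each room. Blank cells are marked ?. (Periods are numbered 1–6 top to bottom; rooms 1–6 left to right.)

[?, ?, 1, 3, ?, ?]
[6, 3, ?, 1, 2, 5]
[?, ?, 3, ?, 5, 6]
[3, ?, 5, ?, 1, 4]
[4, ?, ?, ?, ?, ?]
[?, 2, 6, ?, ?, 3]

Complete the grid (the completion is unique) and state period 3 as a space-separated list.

2 1 3 4 5 6

Period 1, room 6: period 1 has {3, 1} and room 6 has {3, 6, 5, 4}, leaving only 2.
Period 1, room 1: period 1 has {3, 1, 2} and room 1 has {3, 6, 4}, leaving only 5.
Period 2, room 3: period 2 has {3, 6, 1, 5, 2} and room 3 has {3, 6, 1, 5}, leaving only 4.
Period 4, room 2: period 4 has {3, 1, 5, 4} and room 2 has {3, 2}, leaving only 6.
Period 1, room 2: period 1 has {3, 1, 5, 2} and room 2 has {3, 6, 2}, leaving only 4.
Period 3, room 2: period 3 has {3, 6, 5} and room 2 has {3, 6, 2, 4}, leaving only 1.
Period 3, room 1: period 3 has {3, 6, 1, 5} and room 1 has {3, 6, 5, 4}, leaving only 2.
Period 3, room 4: period 3 has {3, 6, 1, 5, 2} and room 4 has {3, 1}, leaving only 4.
So period 3 reads: 2 1 3 4 5 6.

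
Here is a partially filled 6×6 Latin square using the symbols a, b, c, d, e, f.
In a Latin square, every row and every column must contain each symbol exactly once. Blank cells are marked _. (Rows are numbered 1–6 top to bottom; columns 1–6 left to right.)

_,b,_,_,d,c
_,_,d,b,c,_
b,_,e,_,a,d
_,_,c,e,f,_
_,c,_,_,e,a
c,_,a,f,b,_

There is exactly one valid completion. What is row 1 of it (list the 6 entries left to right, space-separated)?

e b f a d c

Row 1, column 3: row 1 has {b, c, d} and column 3 has {a, c, d, e}, leaving only f.
Row 1, column 4: row 1 has {b, c, d, f} and column 4 has {b, e, f}, leaving only a.
Row 1, column 1: row 1 has {a, b, c, d, f} and column 1 has {b, c}, leaving only e.
So row 1 reads: e b f a d c.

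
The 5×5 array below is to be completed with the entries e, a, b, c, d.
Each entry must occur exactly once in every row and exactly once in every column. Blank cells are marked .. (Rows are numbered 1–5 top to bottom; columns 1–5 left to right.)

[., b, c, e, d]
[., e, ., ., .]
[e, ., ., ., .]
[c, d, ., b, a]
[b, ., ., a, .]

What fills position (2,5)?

Row 1, column 1: row 1 has {e, b, c, d} and column 1 has {e, b, c}, leaving only a.
Row 2, column 1: row 2 has {e} and column 1 has {e, a, b, c}, leaving only d.
Row 2, column 4: row 2 has {e, d} and column 4 has {e, a, b}, leaving only c.
Row 2 already has {e, c, d} and column 5 already has {a, d}, so row 2, column 5 must be b.

b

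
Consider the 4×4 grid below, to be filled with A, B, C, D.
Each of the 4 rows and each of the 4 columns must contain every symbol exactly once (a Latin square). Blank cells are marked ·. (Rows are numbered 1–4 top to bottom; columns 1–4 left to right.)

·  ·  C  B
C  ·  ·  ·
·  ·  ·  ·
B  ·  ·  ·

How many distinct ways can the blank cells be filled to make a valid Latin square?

8

Row 1, column 1: eliminating its row and column leaves {A, D}.
Row 1, column 2: eliminating its row and column leaves {A, D}.
Row 2, column 2: eliminating its row and column leaves {A, B, D}.
Row 2, column 3: eliminating its row and column leaves {A, B, D}.
Row 2, column 4: eliminating its row and column leaves {A, D}.
Row 3, column 1: eliminating its row and column leaves {A, D}.
Row 3, column 2: eliminating its row and column leaves {A, B, C, D}.
Row 3, column 3: eliminating its row and column leaves {A, B, D}.
Row 3, column 4: eliminating its row and column leaves {A, C, D}.
Row 4, column 2: eliminating its row and column leaves {A, C, D}.
Row 4, column 3: eliminating its row and column leaves {A, D}.
Row 4, column 4: eliminating its row and column leaves {A, C, D}.
Enumerating the assignments across these blanks that avoid any row or column repeat gives 8 completions.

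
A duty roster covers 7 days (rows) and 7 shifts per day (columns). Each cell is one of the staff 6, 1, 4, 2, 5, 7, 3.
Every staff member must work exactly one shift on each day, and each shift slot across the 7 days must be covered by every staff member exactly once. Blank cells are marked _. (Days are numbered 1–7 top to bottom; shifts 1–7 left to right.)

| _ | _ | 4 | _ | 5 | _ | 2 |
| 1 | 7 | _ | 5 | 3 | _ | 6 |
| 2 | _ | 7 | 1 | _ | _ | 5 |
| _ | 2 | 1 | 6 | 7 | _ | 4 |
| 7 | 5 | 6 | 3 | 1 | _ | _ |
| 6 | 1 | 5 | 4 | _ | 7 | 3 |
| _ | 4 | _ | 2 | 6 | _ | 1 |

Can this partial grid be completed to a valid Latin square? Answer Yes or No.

No

Day 5, shift 7: day 5 together with shift 7 already contain {6, 1, 4, 2, 5, 7, 3} — every symbol — so nothing can go there. The grid has no valid completion.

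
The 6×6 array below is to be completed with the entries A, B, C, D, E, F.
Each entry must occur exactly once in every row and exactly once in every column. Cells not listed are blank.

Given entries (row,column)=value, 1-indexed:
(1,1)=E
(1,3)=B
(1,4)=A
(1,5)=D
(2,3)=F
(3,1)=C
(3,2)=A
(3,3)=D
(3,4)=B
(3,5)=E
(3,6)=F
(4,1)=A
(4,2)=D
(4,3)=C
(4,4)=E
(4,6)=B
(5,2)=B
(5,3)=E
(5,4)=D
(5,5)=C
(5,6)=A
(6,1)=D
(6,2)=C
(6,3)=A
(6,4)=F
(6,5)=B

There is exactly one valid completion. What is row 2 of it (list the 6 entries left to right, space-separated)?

Row 2, column 1: row 2 has {F} and column 1 has {A, C, D, E}, leaving only B.
Row 2, column 2: row 2 has {B, F} and column 2 has {A, B, C, D}, leaving only E.
Row 2, column 4: row 2 has {B, E, F} and column 4 has {A, B, D, E, F}, leaving only C.
Row 2, column 5: row 2 has {B, C, E, F} and column 5 has {B, C, D, E}, leaving only A.
Row 2, column 6: row 2 has {A, B, C, E, F} and column 6 has {A, B, F}, leaving only D.
So row 2 reads: B E F C A D.

B E F C A D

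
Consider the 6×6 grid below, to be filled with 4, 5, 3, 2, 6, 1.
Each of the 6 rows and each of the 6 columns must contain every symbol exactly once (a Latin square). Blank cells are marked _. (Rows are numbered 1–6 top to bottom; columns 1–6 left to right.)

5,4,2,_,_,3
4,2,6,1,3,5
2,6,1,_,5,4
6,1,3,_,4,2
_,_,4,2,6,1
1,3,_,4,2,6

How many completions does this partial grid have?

Row 1, column 4: eliminating its row and column leaves {6}.
Row 1, column 5: eliminating its row and column leaves {1}.
Row 3, column 4: eliminating its row and column leaves {3}.
Row 4, column 4: eliminating its row and column leaves {5}.
Row 5, column 1: eliminating its row and column leaves {3}.
Row 5, column 2: eliminating its row and column leaves {5}.
Row 6, column 3: eliminating its row and column leaves {5}.
Only one assignment across all blanks avoids any row or column repeat, giving 1 completion.

1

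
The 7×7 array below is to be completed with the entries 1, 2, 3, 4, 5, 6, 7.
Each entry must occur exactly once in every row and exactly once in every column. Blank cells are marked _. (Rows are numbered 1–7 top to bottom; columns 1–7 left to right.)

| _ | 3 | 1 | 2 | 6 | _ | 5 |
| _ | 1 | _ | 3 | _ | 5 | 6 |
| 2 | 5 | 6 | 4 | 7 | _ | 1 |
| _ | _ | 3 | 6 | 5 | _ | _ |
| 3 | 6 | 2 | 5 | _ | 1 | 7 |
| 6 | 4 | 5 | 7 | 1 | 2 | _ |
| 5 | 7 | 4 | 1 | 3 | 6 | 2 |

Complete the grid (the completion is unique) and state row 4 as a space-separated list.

1 2 3 6 5 7 4

Row 4, column 2: row 4 has {3, 5, 6} and column 2 has {1, 3, 4, 5, 6, 7}, leaving only 2.
Row 4, column 7: row 4 has {2, 3, 5, 6} and column 7 has {1, 2, 5, 6, 7}, leaving only 4.
Row 4, column 6: row 4 has {2, 3, 4, 5, 6} and column 6 has {1, 2, 5, 6}, leaving only 7.
Row 4, column 1: row 4 has {2, 3, 4, 5, 6, 7} and column 1 has {2, 3, 5, 6}, leaving only 1.
So row 4 reads: 1 2 3 6 5 7 4.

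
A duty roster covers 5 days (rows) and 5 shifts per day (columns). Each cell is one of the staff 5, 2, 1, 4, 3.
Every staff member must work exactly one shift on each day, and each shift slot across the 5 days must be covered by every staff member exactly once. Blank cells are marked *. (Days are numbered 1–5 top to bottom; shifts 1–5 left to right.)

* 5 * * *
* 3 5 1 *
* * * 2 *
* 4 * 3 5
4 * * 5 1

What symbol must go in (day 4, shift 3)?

2

Day 1, shift 4: day 1 has {5} and shift 4 has {5, 2, 1, 3}, leaving only 4.
Day 2, shift 1: day 2 has {5, 1, 3} and shift 1 has {4}, leaving only 2.
Day 2, shift 5: day 2 has {5, 2, 1, 3} and shift 5 has {5, 1}, leaving only 4.
Day 3, shift 2: day 3 has {2} and shift 2 has {5, 4, 3}, leaving only 1.
Day 3, shift 5: day 3 has {2, 1} and shift 5 has {5, 1, 4}, leaving only 3.
Day 1, shift 5: day 1 has {5, 4} and shift 5 has {5, 1, 4, 3}, leaving only 2.
Day 3, shift 1: day 3 has {2, 1, 3} and shift 1 has {2, 4}, leaving only 5.
Day 3, shift 3: day 3 has {5, 2, 1, 3} and shift 3 has {5}, leaving only 4.
Day 4, shift 1: day 4 has {5, 4, 3} and shift 1 has {5, 2, 4}, leaving only 1.
Day 4 already has {5, 1, 4, 3} and shift 3 already has {5, 4}, so day 4, shift 3 must be 2.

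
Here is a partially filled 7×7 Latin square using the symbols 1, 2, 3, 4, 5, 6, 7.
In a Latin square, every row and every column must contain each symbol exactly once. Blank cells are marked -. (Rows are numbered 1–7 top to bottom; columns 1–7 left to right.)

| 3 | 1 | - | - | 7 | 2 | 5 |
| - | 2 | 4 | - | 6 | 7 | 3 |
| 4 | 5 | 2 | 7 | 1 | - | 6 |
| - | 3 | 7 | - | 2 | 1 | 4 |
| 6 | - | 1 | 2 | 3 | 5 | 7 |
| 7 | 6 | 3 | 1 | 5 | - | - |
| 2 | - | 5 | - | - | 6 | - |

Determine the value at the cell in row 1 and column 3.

Row 1 already has {1, 2, 3, 5, 7} and column 3 already has {1, 2, 3, 4, 5, 7}, so row 1, column 3 must be 6.

6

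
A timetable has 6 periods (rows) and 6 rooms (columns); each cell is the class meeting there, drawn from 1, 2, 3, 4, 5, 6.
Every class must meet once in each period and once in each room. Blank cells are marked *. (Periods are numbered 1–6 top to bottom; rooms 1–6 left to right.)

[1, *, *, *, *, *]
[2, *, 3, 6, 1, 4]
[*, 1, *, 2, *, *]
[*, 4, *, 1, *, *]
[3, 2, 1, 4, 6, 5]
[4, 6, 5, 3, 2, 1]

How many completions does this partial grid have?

Period 1, room 2: eliminating its period and room leaves {3, 5}.
Period 1, room 3: eliminating its period and room leaves {2, 4, 6}.
Period 1, room 4: eliminating its period and room leaves {5}.
Period 1, room 5: eliminating its period and room leaves {3, 4, 5}.
Period 1, room 6: eliminating its period and room leaves {2, 3, 6}.
Period 2, room 2: eliminating its period and room leaves {5}.
Period 3, room 1: eliminating its period and room leaves {5, 6}.
Period 3, room 3: eliminating its period and room leaves {4, 6}.
Period 3, room 5: eliminating its period and room leaves {3, 4, 5}.
Period 3, room 6: eliminating its period and room leaves {3, 6}.
Period 4, room 1: eliminating its period and room leaves {5, 6}.
Period 4, room 3: eliminating its period and room leaves {2, 6}.
Period 4, room 5: eliminating its period and room leaves {3, 5}.
Period 4, room 6: eliminating its period and room leaves {2, 3, 6}.
Enumerating the assignments across these blanks that avoid any period or room repeat gives 3 completions.

3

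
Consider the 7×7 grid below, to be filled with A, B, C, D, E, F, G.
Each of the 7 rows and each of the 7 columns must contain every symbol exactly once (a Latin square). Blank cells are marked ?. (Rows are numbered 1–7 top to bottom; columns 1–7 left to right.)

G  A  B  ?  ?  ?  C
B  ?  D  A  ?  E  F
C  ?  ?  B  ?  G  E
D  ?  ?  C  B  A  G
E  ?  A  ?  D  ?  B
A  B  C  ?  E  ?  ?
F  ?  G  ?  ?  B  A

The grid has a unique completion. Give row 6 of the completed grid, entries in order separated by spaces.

A B C G E F D

Row 6, column 7: row 6 has {A, B, C, E} and column 7 has {A, B, C, E, F, G}, leaving only D.
Row 6, column 6: row 6 has {A, B, C, D, E} and column 6 has {A, B, E, G}, leaving only F.
Row 6, column 4: row 6 has {A, B, C, D, E, F} and column 4 has {A, B, C}, leaving only G.
So row 6 reads: A B C G E F D.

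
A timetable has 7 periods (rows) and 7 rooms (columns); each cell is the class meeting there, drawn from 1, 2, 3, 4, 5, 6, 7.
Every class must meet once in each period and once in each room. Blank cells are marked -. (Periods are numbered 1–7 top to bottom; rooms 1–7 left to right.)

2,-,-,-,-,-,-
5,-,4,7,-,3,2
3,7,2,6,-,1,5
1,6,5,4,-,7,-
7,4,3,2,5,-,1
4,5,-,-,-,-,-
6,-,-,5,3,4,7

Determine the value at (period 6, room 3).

7

Period 2, room 2: period 2 has {2, 3, 4, 5, 7} and room 2 has {4, 5, 6, 7}, leaving only 1.
Period 1, room 2: period 1 has {2} and room 2 has {1, 4, 5, 6, 7}, leaving only 3.
Period 1, room 4: period 1 has {2, 3} and room 4 has {2, 4, 5, 6, 7}, leaving only 1.
Period 2, room 5: period 2 has {1, 2, 3, 4, 5, 7} and room 5 has {3, 5}, leaving only 6.
Period 3, room 5: period 3 has {1, 2, 3, 5, 6, 7} and room 5 has {3, 5, 6}, leaving only 4.
Period 1, room 5: period 1 has {1, 2, 3} and room 5 has {3, 4, 5, 6}, leaving only 7.
Period 1, room 3: period 1 has {1, 2, 3, 7} and room 3 has {2, 3, 4, 5}, leaving only 6.
Period 1, room 6: period 1 has {1, 2, 3, 6, 7} and room 6 has {1, 3, 4, 7}, leaving only 5.
Period 1, room 7: period 1 has {1, 2, 3, 5, 6, 7} and room 7 has {1, 2, 5, 7}, leaving only 4.
Period 4, room 5: period 4 has {1, 4, 5, 6, 7} and room 5 has {3, 4, 5, 6, 7}, leaving only 2.
Period 4, room 7: period 4 has {1, 2, 4, 5, 6, 7} and room 7 has {1, 2, 4, 5, 7}, leaving only 3.
Period 5, room 6: period 5 has {1, 2, 3, 4, 5, 7} and room 6 has {1, 3, 4, 5, 7}, leaving only 6.
Period 6, room 4: period 6 has {4, 5} and room 4 has {1, 2, 4, 5, 6, 7}, leaving only 3.
Period 6, room 5: period 6 has {3, 4, 5} and room 5 has {2, 3, 4, 5, 6, 7}, leaving only 1.
Period 6 already has {1, 3, 4, 5} and room 3 already has {2, 3, 4, 5, 6}, so period 6, room 3 must be 7.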